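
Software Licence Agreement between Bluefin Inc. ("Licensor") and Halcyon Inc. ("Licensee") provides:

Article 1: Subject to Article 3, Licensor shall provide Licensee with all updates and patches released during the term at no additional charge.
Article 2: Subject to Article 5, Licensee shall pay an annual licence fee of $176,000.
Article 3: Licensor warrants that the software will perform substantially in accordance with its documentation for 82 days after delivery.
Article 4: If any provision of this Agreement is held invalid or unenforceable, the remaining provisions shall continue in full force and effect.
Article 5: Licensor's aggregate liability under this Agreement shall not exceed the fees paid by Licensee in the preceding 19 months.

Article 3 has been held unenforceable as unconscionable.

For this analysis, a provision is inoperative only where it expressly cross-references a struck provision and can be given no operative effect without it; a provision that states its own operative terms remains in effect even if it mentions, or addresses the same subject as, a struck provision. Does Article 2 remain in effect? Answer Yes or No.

Article 3 is struck. Article 1 mentions Article 3 but its own obligation stands independently of Article 3, so Article 1 is not affected. No other provision's operative terms depend on Article 3. Article 4 is a severability clause and preserves every provision that can still be given independent effect. Article 1, Article 2, Article 4, and Article 5 remain in effect. Article 2 is among the surviving provisions, so the answer is yes.

Yes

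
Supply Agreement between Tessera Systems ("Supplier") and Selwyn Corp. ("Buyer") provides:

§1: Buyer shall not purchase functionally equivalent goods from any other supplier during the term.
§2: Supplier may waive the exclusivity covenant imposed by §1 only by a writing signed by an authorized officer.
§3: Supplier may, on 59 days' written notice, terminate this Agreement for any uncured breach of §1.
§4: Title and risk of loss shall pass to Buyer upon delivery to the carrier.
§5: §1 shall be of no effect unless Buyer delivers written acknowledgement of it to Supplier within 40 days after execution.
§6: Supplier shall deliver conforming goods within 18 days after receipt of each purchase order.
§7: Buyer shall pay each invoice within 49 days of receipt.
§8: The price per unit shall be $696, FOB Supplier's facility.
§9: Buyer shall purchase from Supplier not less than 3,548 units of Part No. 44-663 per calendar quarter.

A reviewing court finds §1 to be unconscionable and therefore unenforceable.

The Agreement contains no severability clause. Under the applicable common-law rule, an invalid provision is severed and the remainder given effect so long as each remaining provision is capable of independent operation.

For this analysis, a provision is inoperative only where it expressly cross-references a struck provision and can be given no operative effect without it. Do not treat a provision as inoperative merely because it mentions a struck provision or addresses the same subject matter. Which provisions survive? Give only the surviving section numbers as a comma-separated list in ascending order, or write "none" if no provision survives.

4, 6, 7, 8, 9

§1 is struck. §2 operates only by reference to §1, so it falls with §1. §3 operates only by reference to §1, so it falls with §1. §5 merely fixes the acknowledgement condition for §1; with §1 gone it has nothing to operate on and falls away. With no severability clause, the stated default rule severs what cannot stand and enforces each remaining provision that can operate on its own. That leaves §4, §6, §7, §8, and §9 in effect.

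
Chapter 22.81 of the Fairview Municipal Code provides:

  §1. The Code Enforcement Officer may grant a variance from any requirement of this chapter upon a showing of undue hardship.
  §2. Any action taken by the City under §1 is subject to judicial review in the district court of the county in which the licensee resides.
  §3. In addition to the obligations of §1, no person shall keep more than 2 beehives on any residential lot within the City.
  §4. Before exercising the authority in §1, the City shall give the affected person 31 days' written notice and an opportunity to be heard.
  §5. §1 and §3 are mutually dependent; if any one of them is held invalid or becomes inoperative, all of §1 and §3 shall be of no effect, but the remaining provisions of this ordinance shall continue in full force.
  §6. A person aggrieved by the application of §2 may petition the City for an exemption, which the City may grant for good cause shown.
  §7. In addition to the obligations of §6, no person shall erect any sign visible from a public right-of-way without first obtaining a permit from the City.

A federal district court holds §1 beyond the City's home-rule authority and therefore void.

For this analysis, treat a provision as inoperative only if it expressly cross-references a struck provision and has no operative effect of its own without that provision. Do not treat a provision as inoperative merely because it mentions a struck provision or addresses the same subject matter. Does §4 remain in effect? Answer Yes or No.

No

§1 is struck. §2 merely fixes the judicial-review right for §1; with §1 gone it has nothing to operate on and falls away. §4 merely fixes the notice-and-hearing requirement for §1; with §1 gone it has nothing to operate on and falls away. §6 merely fixes the exemption procedure for §2; with §2 gone it has nothing to operate on and falls away. Although §7 refers to §6, its operative terms do not depend on §6, so it remains in effect. §5 declares §1 and §3 mutually dependent; since one of them has fallen, all of them are of no effect. That brings down §3 as well. The remainder continues in force under §5. That leaves §5 and §7 in effect. §4 is among the inoperative provisions, so the answer is no.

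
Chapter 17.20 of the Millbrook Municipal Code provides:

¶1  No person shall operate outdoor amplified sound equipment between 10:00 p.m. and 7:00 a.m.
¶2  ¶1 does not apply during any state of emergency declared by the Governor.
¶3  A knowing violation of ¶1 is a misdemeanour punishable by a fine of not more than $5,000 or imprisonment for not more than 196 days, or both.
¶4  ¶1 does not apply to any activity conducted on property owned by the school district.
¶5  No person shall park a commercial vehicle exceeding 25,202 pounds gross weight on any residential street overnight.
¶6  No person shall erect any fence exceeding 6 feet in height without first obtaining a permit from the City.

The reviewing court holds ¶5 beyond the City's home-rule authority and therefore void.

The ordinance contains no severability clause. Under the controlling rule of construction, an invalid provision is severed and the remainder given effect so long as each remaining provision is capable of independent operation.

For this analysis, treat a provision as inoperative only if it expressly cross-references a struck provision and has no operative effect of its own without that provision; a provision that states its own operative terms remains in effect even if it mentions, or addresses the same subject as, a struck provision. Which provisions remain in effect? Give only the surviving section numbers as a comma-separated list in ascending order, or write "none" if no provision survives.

¶5 is struck. Nothing else in the ordinance is defined by reference to ¶5. Under the stated default rule, only provisions that cannot operate independently fall away; the rest are enforced. ¶1, ¶2, ¶3, ¶4, and ¶6 remain in effect.

1, 2, 3, 4, 6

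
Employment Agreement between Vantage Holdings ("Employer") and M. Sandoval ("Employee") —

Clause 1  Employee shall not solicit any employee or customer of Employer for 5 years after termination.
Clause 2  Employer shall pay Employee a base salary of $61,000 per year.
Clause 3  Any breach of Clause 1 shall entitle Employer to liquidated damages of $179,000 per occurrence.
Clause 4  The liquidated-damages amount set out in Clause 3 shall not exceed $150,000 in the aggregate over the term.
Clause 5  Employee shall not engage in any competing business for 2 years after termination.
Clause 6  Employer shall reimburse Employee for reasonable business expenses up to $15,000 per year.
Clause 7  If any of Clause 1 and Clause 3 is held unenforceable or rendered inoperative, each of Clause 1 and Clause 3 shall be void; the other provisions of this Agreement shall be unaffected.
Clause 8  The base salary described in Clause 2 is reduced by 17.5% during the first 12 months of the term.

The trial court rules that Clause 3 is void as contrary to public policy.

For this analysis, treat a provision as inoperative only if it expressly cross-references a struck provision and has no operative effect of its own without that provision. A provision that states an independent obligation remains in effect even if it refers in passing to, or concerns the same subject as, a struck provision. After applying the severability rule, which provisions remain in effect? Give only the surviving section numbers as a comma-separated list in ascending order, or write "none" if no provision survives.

Clause 3 is struck. Clause 4 does nothing except set the aggregate cap on the liquidated-damages amount by reference to Clause 3; with Clause 3 gone it has no independent effect and is inoperative. Clause 7 declares Clause 1 and Clause 3 mutually dependent; since one of them has fallen, all of them are of no effect. That brings down Clause 1 as well. The remainder continues in force under Clause 7. That leaves Clause 2, Clause 5, Clause 6, Clause 7, and Clause 8 in effect.

2, 5, 6, 7, 8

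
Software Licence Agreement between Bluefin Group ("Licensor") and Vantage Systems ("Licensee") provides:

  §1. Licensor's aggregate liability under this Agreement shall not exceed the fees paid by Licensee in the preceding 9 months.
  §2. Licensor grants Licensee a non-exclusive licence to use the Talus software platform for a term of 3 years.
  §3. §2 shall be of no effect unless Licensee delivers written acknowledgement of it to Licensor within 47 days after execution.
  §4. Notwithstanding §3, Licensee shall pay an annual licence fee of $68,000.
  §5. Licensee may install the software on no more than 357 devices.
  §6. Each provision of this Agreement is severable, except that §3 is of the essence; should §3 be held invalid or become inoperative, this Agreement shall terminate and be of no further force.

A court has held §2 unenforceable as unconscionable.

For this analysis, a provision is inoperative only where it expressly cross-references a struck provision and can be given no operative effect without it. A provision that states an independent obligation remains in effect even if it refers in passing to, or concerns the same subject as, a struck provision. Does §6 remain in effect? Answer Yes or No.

§2 is struck. §3 operates only by reference to §2, so it falls with §2. §6 makes §3 an essential term, and §3 has been rendered inoperative by the cascade; under §6, the entire Agreement is therefore void. No provision of the Agreement survives. §6 is among the inoperative provisions, so the answer is no.

No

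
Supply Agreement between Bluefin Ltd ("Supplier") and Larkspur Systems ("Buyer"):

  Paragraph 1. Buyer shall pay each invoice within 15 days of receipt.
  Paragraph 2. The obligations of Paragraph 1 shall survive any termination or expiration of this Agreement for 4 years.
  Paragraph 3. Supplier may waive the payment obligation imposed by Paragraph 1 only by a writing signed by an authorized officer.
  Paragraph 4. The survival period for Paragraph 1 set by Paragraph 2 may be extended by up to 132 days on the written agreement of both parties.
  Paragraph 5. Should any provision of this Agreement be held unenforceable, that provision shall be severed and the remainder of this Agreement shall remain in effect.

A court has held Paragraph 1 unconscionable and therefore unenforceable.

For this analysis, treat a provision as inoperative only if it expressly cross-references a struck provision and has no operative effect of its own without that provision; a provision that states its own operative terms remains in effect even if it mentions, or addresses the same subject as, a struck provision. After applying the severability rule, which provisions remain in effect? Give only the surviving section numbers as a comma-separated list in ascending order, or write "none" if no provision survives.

5

Paragraph 1 is struck. Paragraph 2 has no operative effect of its own apart from Paragraph 1 and is therefore inoperative. Paragraph 3 merely fixes the waiver condition for Paragraph 1; with Paragraph 1 gone it has nothing to operate on and falls away. Paragraph 4 operates only by reference to Paragraph 2, so it falls with Paragraph 2. Paragraph 5 is a severability clause and preserves every provision that can still be given independent effect. Only Paragraph 5 remains in effect.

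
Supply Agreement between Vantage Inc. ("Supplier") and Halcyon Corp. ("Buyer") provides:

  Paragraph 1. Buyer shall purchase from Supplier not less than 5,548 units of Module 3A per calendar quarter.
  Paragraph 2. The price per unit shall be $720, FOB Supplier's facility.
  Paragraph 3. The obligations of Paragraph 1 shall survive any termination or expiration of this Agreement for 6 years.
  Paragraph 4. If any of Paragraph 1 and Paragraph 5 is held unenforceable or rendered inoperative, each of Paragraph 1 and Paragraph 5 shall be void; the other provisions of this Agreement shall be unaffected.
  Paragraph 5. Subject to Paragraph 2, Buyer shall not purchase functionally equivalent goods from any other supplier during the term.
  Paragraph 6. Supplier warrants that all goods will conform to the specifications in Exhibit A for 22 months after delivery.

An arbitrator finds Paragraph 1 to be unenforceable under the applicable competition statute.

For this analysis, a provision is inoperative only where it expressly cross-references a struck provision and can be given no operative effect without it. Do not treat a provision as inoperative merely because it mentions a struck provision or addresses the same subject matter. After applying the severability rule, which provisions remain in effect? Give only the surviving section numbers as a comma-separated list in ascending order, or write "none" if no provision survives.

2, 4, 6

Paragraph 1 is struck. The only function of Paragraph 3 is the survival period for Paragraph 1, so it cannot stand once Paragraph 1 is removed. Paragraph 4 declares Paragraph 1 and Paragraph 5 mutually dependent; since one of them has fallen, all of them are of no effect. That brings down Paragraph 5 as well. The remainder continues in force under Paragraph 4. The provisions still in force are Paragraph 2, Paragraph 4, and Paragraph 6.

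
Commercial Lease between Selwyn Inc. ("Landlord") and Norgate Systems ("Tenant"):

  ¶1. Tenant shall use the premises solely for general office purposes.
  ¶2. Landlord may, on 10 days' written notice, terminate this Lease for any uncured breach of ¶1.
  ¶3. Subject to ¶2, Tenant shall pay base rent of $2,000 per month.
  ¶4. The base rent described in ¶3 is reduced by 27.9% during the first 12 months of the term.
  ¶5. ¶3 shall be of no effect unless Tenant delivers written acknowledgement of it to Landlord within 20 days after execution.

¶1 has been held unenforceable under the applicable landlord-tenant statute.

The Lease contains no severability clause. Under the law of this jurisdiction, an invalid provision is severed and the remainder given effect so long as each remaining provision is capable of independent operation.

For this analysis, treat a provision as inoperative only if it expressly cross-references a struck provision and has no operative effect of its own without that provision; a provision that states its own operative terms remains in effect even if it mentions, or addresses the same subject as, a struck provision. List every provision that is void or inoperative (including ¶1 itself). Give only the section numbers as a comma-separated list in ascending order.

¶1 is struck. ¶2 has no operative effect of its own apart from ¶1 and is therefore inoperative. ¶3 mentions ¶2 but its own obligation stands independently of ¶2, so ¶3 is not affected. Under the stated default rule, only provisions that cannot operate independently fall away; the rest are enforced. The provisions still in force are ¶3, ¶4, and ¶5.

1, 2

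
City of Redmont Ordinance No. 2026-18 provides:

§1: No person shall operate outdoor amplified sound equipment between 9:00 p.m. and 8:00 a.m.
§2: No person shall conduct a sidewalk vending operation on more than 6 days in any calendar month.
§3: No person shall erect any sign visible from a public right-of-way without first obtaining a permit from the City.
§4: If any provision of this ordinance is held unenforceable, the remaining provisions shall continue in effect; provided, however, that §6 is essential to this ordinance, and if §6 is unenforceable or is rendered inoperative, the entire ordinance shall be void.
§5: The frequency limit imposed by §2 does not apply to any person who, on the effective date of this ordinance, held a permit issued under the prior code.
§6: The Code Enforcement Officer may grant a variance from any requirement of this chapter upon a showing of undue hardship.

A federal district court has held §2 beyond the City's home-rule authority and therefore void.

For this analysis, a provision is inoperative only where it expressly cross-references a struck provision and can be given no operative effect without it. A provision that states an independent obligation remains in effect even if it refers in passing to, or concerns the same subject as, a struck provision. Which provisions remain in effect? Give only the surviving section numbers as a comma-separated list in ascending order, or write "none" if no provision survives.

§2 is struck. §5 operates only by reference to §2, so it falls with §2. §4 makes §6 an essential term, but §6 is unaffected, so the severability proviso in §4 preserves the remaining provisions. That leaves §1, §3, §4, and §6 in effect.

1, 3, 4, 6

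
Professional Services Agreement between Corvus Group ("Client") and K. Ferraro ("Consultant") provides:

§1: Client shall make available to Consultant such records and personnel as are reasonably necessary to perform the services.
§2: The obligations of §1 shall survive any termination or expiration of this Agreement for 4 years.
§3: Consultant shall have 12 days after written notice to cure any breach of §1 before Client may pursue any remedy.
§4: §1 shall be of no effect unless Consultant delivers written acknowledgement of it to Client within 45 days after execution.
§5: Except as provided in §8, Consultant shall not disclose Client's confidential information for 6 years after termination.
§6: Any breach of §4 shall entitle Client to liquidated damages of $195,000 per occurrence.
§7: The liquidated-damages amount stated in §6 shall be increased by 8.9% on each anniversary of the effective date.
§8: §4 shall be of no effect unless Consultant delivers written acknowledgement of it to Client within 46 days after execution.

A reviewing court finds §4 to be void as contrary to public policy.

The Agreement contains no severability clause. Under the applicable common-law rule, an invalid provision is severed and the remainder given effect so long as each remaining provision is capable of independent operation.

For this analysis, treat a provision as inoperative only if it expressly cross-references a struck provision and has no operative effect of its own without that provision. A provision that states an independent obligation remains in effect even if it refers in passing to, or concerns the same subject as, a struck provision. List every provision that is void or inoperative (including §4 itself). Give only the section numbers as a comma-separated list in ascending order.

§4 is struck. §6 operates only by reference to §4, so it falls with §4. §8 merely fixes the acknowledgement condition for §4; with §4 gone it has nothing to operate on and falls away. §7 has no operative effect of its own apart from §6 and is therefore inoperative. Although §5 refers to §8, its operative terms do not depend on §8, so it remains in effect. With no severability clause, the stated default rule severs what cannot stand and enforces each remaining provision that can operate on its own. That leaves §1, §2, §3, and §5 in effect.

4, 6, 7, 8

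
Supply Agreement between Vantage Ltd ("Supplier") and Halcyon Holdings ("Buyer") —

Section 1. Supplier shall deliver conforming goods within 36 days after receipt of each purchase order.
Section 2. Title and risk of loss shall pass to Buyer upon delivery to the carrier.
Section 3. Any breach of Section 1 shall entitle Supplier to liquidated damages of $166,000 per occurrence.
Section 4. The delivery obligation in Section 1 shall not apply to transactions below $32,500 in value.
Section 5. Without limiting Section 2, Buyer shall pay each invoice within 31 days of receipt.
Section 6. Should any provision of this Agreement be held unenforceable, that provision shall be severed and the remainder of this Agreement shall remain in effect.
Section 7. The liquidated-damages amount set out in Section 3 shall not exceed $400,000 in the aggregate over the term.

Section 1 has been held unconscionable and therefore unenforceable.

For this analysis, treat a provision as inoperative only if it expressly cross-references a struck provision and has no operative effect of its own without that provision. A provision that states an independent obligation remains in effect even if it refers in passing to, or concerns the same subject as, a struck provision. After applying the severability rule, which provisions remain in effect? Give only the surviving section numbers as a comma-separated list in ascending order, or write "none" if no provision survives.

Section 1 is struck. Section 3 has no operative effect of its own apart from Section 1 and is therefore inoperative. The whole of Section 4 is the carve-out from the delivery obligation, defined by reference to Section 1, so Section 4 cannot stand once Section 1 is removed. Section 7 has no operative effect of its own apart from Section 3 and is therefore inoperative. Under the severability clause in Section 6, the remaining provisions continue in force. That leaves Section 2, Section 5, and Section 6 in effect.

2, 5, 6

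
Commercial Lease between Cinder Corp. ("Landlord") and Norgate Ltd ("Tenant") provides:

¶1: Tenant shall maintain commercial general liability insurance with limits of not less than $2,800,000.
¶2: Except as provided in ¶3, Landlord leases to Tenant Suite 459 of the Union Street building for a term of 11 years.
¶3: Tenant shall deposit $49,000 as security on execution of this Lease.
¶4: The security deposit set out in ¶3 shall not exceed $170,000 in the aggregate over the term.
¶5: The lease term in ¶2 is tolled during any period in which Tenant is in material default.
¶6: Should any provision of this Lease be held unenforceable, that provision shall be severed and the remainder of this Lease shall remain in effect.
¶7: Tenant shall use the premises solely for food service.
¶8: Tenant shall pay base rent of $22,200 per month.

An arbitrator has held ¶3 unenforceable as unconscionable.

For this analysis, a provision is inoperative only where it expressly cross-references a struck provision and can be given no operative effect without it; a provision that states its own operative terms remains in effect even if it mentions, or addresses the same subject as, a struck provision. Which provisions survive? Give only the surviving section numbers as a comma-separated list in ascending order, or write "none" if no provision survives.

1, 2, 5, 6, 7, 8

¶3 is struck. ¶4 operates only by reference to ¶3, so it falls with ¶3. ¶2 mentions ¶3 but its own obligation stands independently of ¶3, so ¶2 is not affected. ¶6 is a severability clause and preserves every provision that can still be given independent effect. ¶1, ¶2, ¶5, ¶6, ¶7, and ¶8 remain in effect.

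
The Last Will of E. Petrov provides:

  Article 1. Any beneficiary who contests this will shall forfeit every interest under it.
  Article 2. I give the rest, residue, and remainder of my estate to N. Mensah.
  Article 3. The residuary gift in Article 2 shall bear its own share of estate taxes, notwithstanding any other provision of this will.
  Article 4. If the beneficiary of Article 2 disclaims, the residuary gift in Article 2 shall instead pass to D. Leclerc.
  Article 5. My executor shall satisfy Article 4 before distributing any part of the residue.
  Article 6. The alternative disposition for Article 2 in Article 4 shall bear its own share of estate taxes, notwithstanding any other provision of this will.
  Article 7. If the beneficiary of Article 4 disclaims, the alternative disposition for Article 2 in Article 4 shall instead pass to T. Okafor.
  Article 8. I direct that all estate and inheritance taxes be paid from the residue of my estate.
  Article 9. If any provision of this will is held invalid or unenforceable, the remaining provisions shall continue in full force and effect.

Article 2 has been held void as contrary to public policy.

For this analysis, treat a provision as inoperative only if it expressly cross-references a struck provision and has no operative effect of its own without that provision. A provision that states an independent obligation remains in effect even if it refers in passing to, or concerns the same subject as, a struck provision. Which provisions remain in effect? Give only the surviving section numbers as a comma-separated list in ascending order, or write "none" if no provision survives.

Article 2 is struck. The only function of Article 3 is the tax charge on Article 2, so it cannot stand once Article 2 is removed. Article 4 merely fixes the alternative disposition for Article 2; with Article 2 gone it has nothing to operate on and falls away. The only function of Article 5 is the priority direction for Article 4, so it cannot stand once Article 4 is removed. Article 6 merely fixes the tax charge on Article 4; with Article 4 gone it has nothing to operate on and falls away. Article 7 has no operative effect of its own apart from Article 4 and is therefore inoperative. Under the severability clause in Article 9, the remaining provisions continue in force. The provisions still in force are Article 1, Article 8, and Article 9.

1, 8, 9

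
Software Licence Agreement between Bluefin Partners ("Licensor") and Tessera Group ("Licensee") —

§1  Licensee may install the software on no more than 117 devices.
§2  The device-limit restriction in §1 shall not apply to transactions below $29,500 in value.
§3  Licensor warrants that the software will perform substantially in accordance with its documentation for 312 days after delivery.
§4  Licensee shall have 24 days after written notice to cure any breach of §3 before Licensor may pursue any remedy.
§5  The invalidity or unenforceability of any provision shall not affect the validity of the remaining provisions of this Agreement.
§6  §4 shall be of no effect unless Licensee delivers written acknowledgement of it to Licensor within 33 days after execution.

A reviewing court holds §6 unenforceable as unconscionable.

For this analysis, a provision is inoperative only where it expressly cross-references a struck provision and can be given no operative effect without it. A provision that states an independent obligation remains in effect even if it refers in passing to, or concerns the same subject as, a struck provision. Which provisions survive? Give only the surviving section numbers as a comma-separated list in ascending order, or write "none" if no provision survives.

§6 is struck. No other provision's operative terms depend on §6. Under the severability clause in §5, the remaining provisions continue in force. §1, §2, §3, §4, and §5 remain in effect.

1, 2, 3, 4, 5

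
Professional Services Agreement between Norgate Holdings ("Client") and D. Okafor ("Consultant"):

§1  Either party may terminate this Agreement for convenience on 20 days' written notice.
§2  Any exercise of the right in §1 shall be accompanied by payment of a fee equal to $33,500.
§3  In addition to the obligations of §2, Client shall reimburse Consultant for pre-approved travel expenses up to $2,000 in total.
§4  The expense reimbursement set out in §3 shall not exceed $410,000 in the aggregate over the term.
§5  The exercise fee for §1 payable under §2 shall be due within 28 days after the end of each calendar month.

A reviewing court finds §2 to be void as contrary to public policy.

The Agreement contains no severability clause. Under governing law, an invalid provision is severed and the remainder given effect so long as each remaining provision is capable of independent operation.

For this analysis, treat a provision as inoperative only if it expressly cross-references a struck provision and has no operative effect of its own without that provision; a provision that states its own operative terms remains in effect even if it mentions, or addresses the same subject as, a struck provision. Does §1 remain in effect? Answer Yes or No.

Yes

§2 is struck. §5 does nothing except set the payment deadline for the exercise fee for §1 by reference to §2; with §2 gone it has no independent effect and is inoperative. §3 mentions §2 but its own obligation stands independently of §2, so §3 is not affected. Under the stated default rule, only provisions that cannot operate independently fall away; the rest are enforced. The provisions still in force are §1, §3, and §4. §1 is among the surviving provisions, so the answer is yes.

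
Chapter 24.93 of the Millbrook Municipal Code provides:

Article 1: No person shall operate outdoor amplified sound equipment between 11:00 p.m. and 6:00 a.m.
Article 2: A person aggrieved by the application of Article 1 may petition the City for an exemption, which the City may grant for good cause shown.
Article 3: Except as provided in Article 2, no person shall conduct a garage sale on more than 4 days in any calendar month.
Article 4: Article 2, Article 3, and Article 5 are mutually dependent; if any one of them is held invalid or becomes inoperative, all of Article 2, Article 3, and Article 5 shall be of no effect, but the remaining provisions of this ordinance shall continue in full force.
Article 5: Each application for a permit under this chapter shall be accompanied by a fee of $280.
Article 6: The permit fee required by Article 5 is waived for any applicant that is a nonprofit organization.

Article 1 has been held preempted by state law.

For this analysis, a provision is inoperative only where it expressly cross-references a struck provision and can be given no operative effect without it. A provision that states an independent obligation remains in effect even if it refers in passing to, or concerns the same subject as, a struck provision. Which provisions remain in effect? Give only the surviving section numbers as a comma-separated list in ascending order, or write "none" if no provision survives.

4

Article 1 is struck. Article 2 has no operative effect of its own apart from Article 1 and is therefore inoperative. Article 4 declares Article 2, Article 3, and Article 5 mutually dependent; since one of them has fallen, all of them are of no effect. That brings down Article 3 and Article 5 as well. Article 6 in turn depends solely on a provision now struck and likewise falls. The remainder continues in force under Article 4. Only Article 4 remains in effect.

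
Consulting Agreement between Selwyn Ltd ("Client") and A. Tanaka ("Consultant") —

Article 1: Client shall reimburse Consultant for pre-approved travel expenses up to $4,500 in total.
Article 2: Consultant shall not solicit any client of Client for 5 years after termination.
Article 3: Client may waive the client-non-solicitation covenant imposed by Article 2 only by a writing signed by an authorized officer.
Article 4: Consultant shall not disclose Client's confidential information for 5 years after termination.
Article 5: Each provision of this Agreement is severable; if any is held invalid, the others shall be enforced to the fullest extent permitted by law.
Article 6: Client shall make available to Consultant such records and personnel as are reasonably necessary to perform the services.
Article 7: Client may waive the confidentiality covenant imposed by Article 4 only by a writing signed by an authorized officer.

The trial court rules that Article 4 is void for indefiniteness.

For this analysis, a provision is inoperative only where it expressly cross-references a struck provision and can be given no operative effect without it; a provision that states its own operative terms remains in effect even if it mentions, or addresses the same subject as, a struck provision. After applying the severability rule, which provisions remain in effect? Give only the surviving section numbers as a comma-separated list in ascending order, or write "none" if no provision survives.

1, 2, 3, 5, 6

Article 4 is struck. Article 7 has no operative effect of its own apart from Article 4 and is therefore inoperative. Under the severability clause in Article 5, the remaining provisions continue in force. Article 1, Article 2, Article 3, Article 5, and Article 6 remain in effect.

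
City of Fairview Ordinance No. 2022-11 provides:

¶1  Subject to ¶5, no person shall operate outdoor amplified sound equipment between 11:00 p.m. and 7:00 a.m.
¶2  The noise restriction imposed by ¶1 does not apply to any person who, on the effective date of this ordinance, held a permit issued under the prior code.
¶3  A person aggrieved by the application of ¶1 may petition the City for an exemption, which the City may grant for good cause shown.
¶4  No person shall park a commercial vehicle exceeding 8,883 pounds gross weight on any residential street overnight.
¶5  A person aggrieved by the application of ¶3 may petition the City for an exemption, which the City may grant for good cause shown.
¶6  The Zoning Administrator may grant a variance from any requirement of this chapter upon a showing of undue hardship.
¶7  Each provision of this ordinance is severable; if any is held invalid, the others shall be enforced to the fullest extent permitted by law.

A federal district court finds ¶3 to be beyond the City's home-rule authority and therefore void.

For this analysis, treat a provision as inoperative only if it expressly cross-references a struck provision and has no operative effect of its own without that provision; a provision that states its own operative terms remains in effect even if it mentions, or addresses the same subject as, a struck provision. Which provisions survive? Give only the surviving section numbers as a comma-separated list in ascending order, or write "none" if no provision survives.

¶3 is struck. ¶5 has no operative effect of its own apart from ¶3 and is therefore inoperative. ¶1 mentions ¶5 but its own obligation stands independently of ¶5, so ¶1 is not affected. ¶7 is a severability clause and preserves every provision that can still be given independent effect. ¶1, ¶2, ¶4, ¶6, and ¶7 remain in effect.

1, 2, 4, 6, 7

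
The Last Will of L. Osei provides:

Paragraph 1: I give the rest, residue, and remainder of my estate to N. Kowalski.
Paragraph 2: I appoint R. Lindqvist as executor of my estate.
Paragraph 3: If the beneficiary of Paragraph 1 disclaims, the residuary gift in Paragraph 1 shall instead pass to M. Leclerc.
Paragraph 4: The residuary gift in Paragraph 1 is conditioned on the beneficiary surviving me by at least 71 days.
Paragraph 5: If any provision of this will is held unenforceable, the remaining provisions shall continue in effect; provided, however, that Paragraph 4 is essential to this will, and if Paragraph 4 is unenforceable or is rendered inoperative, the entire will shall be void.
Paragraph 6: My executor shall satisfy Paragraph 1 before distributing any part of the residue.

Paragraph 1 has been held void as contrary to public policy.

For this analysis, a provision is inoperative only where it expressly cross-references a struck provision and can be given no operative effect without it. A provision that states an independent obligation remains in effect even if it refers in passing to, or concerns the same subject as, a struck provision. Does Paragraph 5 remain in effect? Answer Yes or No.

Paragraph 1 is struck. Paragraph 3 operates only by reference to Paragraph 1, so it falls with Paragraph 1. The only function of Paragraph 4 is the survivorship condition on Paragraph 1, so it cannot stand once Paragraph 1 is removed. Paragraph 6 has no operative effect of its own apart from Paragraph 1 and is therefore inoperative. Paragraph 5 makes Paragraph 4 an essential term, and Paragraph 4 has been rendered inoperative by the cascade; under Paragraph 5, the entire will is therefore void. No provision of the will survives. Paragraph 5 is among the inoperative provisions, so the answer is no.

No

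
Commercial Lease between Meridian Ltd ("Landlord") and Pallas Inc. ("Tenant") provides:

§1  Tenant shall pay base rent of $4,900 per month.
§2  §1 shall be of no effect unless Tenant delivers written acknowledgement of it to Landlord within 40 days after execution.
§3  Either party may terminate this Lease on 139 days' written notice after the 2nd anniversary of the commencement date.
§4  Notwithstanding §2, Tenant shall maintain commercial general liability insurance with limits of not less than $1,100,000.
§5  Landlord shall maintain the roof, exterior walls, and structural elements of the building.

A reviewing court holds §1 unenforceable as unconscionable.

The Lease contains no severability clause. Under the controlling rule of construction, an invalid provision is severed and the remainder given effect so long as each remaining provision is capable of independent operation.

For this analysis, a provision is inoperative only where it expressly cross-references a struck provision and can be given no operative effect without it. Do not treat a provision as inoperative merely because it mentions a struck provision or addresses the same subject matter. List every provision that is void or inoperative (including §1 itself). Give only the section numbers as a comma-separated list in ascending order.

§1 is struck. §2 has no operative effect of its own apart from §1 and is therefore inoperative. Although §4 refers to §2, its operative terms do not depend on §2, so it remains in effect. With no severability clause, the stated default rule severs what cannot stand and enforces each remaining provision that can operate on its own. The provisions still in force are §3, §4, and §5.

1, 2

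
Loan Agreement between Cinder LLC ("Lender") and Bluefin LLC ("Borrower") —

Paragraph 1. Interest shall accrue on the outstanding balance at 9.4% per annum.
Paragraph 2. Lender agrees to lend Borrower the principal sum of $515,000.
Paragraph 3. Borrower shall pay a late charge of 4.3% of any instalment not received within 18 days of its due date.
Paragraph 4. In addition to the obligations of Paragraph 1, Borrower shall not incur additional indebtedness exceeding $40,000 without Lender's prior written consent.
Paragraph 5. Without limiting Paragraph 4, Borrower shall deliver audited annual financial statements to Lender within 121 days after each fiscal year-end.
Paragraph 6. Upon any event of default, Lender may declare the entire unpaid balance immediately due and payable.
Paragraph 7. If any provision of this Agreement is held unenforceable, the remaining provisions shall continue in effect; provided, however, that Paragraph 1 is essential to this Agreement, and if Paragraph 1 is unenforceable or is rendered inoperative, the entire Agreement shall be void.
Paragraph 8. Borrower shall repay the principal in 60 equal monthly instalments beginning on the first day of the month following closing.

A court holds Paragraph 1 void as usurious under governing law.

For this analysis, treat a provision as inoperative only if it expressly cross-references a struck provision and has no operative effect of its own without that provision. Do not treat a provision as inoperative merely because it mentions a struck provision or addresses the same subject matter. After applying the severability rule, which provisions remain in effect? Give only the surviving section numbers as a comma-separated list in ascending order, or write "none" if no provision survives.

Paragraph 1 is struck. Nothing else in the Agreement is defined by reference to Paragraph 1. Paragraph 7 makes Paragraph 1 an essential term, and Paragraph 1 is the provision held invalid; under Paragraph 7, the entire Agreement is therefore void. No provision of the Agreement survives.

none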